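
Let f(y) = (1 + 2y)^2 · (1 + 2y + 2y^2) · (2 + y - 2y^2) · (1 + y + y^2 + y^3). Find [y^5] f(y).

46

(1 + 2y)^2 has coefficients 1,4,4 for degrees 0…2.
(1 + 2y + 2y^2) has coefficients 1,2,2,0,0,0 for degrees 0…5.
Multiplying by (2 + y - 2y^2) gives running coefficients 2,5,4,-2,-4,0 for degrees 0…5.
Finally multiplying by (1 + y + y^2 + y^3), the product of all factors after the first has coefficients 2,7,11,9,3,-2 for degrees 0…5.
[y^5] = 1·(-2) + 4·3 + 4·9 = 46.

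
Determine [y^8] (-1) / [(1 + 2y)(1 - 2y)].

Partial fractions give a closed form: a_n = (-1/2)·(-2)^n + (-1/2)·2^n.
At n = 8: a_8 = -256.

-256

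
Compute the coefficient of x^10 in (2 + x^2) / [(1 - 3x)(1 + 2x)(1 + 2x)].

55363

The denominator gives the recurrence a_n = −a_(n−1) + 8a_(n−2) + 12a_(n−3) for n ≥ 3; the numerator fixes a_0 = 2, a_1 = -2, a_2 = 19.
Iterating: 2, -2, 19, -11, 139, 1, 979, 697, 7147, 10177, 55363, so a_10 = 55363.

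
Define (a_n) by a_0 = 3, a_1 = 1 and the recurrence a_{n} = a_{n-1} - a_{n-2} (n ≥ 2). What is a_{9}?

-3

The ordinary generating function has denominator 1 - x + x^2.
Iterating the recurrence: a_0,…,a_{9} = 3, 1, -2, -3, -1, 2, 3, 1, -2, -3.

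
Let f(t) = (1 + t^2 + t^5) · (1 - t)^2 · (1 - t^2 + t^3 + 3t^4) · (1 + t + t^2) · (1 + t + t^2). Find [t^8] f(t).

(1 + t^2 + t^5) has coefficients 1,0,1,0,0,1 for degrees 0…5.
(1 - t)^2 has coefficients 1,-2,1,0,0,0,0,0,0 for degrees 0…8.
Multiplying by (1 - t^2 + t^3 + 3t^4) gives running coefficients 1,-2,0,3,0,-5,3,0,0 for degrees 0…8.
Multiplying by (1 + t + t^2) gives running coefficients 1,-1,-1,1,3,-2,-2,-2,3 for degrees 0…8.
Finally multiplying by (1 + t + t^2), the product of all factors after the first has coefficients 1,0,-1,-1,3,2,-1,-6,-1 for degrees 0…8.
[t^8] = 1·(-1) + 1·(-1) + 1·(-1) = -3.

-3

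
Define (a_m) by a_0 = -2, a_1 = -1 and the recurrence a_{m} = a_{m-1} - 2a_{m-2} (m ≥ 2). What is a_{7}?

13

The ordinary generating function has denominator 1 - t + 2t^2.
Iterating the recurrence: a_0,…,a_{7} = -2, -1, 3, 5, -1, -11, -9, 13.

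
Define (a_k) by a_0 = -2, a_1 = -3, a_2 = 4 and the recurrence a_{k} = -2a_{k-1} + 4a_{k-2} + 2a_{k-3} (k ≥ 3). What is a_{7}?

The ordinary generating function has denominator 1 + 2x - 4x^2 - 2x^3.
Iterating the recurrence: a_0,…,a_{7} = -2, -3, 4, -24, 58, -204, 592, -1884.

-1884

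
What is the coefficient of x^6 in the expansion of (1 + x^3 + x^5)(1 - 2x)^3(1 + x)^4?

-14

(1 + x^3 + x^5) has coefficients 1,0,0,1,0,1 for degrees 0…5.
(1 - 2x)^3 has coefficients 1,-6,12,-8,0,0,0 for degrees 0…6.
Finally multiplying by (1 + x)^4, the product of all factors after the first has coefficients 1,-2,-6,8,17,-6,-20 for degrees 0…6.
[x^6] = 1·(-20) + 1·8 + 1·(-2) = -14.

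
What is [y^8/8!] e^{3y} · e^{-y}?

The EGF product rule gives c_8 = Σ_{k_1+k_2=8} C(8; k_1,k_2) · ∏ g_i(k_i), where e^{3y} gives (3)^k; e^{-y} gives (-1)^k.
g_1(k) for k = 0…8: 1, 3, 9, 27, 81, 243, 729, 2187, 6561.
g_2(k) for k = 0…8: 1, -1, 1, -1, 1, -1, 1, -1, 1.
c_8 = Σ_k C(8,k)·g_1(k)·g_2(8−k) = 1·1·1 + 8·3·(-1) + 28·9·1 + 56·27·(-1) + 70·81·1 + 56·243·(-1) + 28·729·1 + 8·2187·(-1) + 1·6561·1 = 1 − 24 + 252 − 1512 + 5670 − 13608 + 20412 − 17496 + 6561 = 256.

256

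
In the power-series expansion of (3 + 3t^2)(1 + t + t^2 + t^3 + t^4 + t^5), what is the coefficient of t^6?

3

(3 + 3t^2) has coefficients 3,0,3 for degrees 0…2.
(1 + t + t^2 + t^3 + t^4 + t^5) has coefficients 1,1,1,1,1,1,0 for degrees 0…6.
[t^6] = 3·0 + 3·1 = 3.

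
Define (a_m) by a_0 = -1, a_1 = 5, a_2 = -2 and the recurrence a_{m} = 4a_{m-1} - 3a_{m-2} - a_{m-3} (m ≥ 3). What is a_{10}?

The ordinary generating function has denominator 1 - 4t + 3t^2 + t^3.
Iterating the recurrence: a_0,…,a_{10} = -1, 5, -2, -22, -87, -280, -837, -2421, -6893, -19472, -54788.

-54788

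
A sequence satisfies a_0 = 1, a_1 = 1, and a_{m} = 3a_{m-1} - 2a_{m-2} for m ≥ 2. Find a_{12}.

1

The ordinary generating function has denominator 1 - 3x + 2x^2.
Iterating the recurrence: a_0,…,a_{12} = 1, 1, 1, 1, 1, 1, 1, 1, 1, 1, 1, 1, 1.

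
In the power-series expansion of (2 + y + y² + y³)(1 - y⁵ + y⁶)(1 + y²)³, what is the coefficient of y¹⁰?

(2 + y + y² + y³) has coefficients 2,1,1,1 for degrees 0…3.
(1 - y⁵ + y⁶) has coefficients 1,0,0,0,0,-1,1,0,0,0,0 for degrees 0…10.
Finally multiplying by (1 + y²)³, the product of all factors after the first has coefficients 1,0,3,0,3,-1,2,-3,3,-3,3 for degrees 0…10.
[y¹⁰] = 2·3 + 1·(-3) + 1·3 + 1·(-3) = 3.

3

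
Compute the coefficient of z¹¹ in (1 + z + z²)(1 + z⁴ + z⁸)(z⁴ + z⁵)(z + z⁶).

(1 + z + z²) has coefficients 1,1,1 for degrees 0…2.
(1 + z⁴ + z⁸) has coefficients 1,0,0,0,1,0,0,0,1,0,0,0 for degrees 0…11.
Multiplying by (z⁴ + z⁵) gives running coefficients 0,0,0,0,1,1,0,0,1,1,0,0 for degrees 0…11.
Finally multiplying by (z + z⁶), the product of all factors after the first has coefficients 0,0,0,0,0,1,1,0,0,1,2,1 for degrees 0…11.
[z¹¹] = 1·1 + 1·2 + 1·1 = 4.

4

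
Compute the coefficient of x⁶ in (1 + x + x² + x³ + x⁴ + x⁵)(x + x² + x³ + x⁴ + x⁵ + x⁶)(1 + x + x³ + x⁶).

14

(1 + x + x² + x³ + x⁴ + x⁵) has coefficients 1,1,1,1,1,1 for degrees 0…5.
(x + x² + x³ + x⁴ + x⁵ + x⁶) has coefficients 0,1,1,1,1,1,1 for degrees 0…6.
Finally multiplying by (1 + x + x³ + x⁶), the product of all factors after the first has coefficients 0,1,2,2,3,3,3 for degrees 0…6.
[x⁶] = 1·3 + 1·3 + 1·3 + 1·2 + 1·2 + 1·1 = 14.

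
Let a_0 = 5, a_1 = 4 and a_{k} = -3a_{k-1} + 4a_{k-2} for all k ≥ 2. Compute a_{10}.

209720

The ordinary generating function has denominator 1 + 3z - 4z^2.
Iterating the recurrence: a_0,…,a_{10} = 5, 4, 8, -8, 56, -200, 824, -3272, 13112, -52424, 209720.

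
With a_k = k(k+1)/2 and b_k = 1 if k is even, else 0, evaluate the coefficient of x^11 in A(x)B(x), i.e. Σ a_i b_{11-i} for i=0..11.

The convolution is the t^11 coefficient of A(t)B(t).
Σ = 0·0 + 1·1 + 3·0 + 6·1 + 10·0 + 15·1 + 21·0 + 28·1 + 36·0 + 45·1 + 55·0 + 66·1 = 161.

161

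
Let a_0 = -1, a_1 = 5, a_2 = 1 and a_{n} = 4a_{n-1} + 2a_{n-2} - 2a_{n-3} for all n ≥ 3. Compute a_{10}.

The ordinary generating function has denominator 1 - 4t - 2t^2 + 2t^3.
Iterating the recurrence: a_0,…,a_{10} = -1, 5, 1, 16, 56, 254, 1096, 4780, 20804, 90584, 394384.

394384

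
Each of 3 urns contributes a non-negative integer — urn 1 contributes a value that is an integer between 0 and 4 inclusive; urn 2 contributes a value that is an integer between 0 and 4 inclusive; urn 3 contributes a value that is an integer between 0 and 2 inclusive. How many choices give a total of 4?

The generating function for the choices is (1 + q + q^2 + q^3 + q^4)·(1 + q + q^2 + q^3 + q^4)·(1 + q + q^2); the count is [q^4].
(1 + q + q^2 + q^3 + q^4) has coefficients 1,1,1,1,1 for degrees 0…4.
(1 + q + q^2 + q^3 + q^4) has coefficients 1,1,1,1,1 for degrees 0…4.
Finally multiplying by (1 + q + q^2), the product of all factors after the first has coefficients 1,2,3,3,3 for degrees 0…4.
[q^4] = 1·3 + 1·3 + 1·3 + 1·2 + 1·1 = 12.

12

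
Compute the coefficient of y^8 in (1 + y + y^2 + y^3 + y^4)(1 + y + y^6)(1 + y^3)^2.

(1 + y + y^2 + y^3 + y^4) has coefficients 1,1,1,1,1 for degrees 0…4.
(1 + y + y^6) has coefficients 1,1,0,0,0,0,1,0,0 for degrees 0…8.
Finally multiplying by (1 + y^3)^2, the product of all factors after the first has coefficients 1,1,0,2,2,0,2,1,0 for degrees 0…8.
[y^8] = 1·0 + 1·1 + 1·2 + 1·0 + 1·2 = 5.

5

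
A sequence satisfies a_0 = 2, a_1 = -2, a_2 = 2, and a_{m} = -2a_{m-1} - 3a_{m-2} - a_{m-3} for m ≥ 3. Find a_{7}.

The ordinary generating function has denominator 1 + 2t + 3t^2 + t^3.
Iterating the recurrence: a_0,…,a_{7} = 2, -2, 2, 0, -4, 6, 0, -14.

-14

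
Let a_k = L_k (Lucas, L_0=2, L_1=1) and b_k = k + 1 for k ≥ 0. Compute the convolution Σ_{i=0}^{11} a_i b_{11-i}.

1348

The convolution is the t^11 coefficient of A(t)B(t).
Σ = 2·12 + 1·11 + 3·10 + 4·9 + 7·8 + 11·7 + 18·6 + 29·5 + 47·4 + 76·3 + 123·2 + 199·1 = 1348.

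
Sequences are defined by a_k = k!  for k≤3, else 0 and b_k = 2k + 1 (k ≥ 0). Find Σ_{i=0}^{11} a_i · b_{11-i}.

The convolution is the x^11 coefficient of A(x)B(x).
Σ = 1·23 + 1·21 + 2·19 + 6·17 + 0·15 + 0·13 + 0·11 + 0·9 + 0·7 + 0·5 + 0·3 + 0·1 = 184.

184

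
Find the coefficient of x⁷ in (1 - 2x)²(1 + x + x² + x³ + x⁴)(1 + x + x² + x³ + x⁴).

6

(1 - 2x)² has coefficients 1,-4,4 for degrees 0…2.
(1 + x + x² + x³ + x⁴) has coefficients 1,1,1,1,1,0,0,0 for degrees 0…7.
Finally multiplying by (1 + x + x² + x³ + x⁴), the product of all factors after the first has coefficients 1,2,3,4,5,4,3,2 for degrees 0…7.
[x⁷] = 1·2 − 4·3 + 4·4 = 6.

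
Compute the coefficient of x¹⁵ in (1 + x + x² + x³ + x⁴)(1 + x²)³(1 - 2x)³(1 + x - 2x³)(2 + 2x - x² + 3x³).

218

(1 + x + x² + x³ + x⁴) has coefficients 1,1,1,1,1 for degrees 0…4.
(1 + x²)³ has coefficients 1,0,3,0,3,0,1,0,0,0,0,0,0,0,0,0 for degrees 0…15.
Multiplying by (1 - 2x)³ gives running coefficients 1,-6,15,-26,39,-42,37,-30,12,-8,0,0,0,0,0,0 for degrees 0…15.
Multiplying by (1 + x - 2x³) gives running coefficients 1,-5,9,-13,25,-33,47,-71,66,-70,52,-24,16,0,0,0 for degrees 0…15.
Finally multiplying by (2 + 2x - x² + 3x³), the product of all factors after the first has coefficients 2,-8,7,0,0,24,-36,60,-156,204,-315,324,-278,212,-88,48 for degrees 0…15.
[x¹⁵] = 1·48 + 1·(-88) + 1·212 + 1·(-278) + 1·324 = 218.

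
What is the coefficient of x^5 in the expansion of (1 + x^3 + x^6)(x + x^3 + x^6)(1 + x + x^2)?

(1 + x^3 + x^6) has coefficients 1,0,0,1,0,0 for degrees 0…5.
(x + x^3 + x^6) has coefficients 0,1,0,1,0,0 for degrees 0…5.
Finally multiplying by (1 + x + x^2), the product of all factors after the first has coefficients 0,1,1,2,1,1 for degrees 0…5.
[x^5] = 1·1 + 1·1 = 2.

2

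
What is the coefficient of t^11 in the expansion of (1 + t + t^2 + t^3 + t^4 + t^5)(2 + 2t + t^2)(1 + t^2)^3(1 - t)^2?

3

(1 + t + t^2 + t^3 + t^4 + t^5) has coefficients 1,1,1,1,1,1 for degrees 0…5.
(2 + 2t + t^2) has coefficients 2,2,1,0,0,0,0,0,0,0,0,0 for degrees 0…11.
Multiplying by (1 + t^2)^3 gives running coefficients 2,2,7,6,9,6,5,2,1,0,0,0 for degrees 0…11.
Finally multiplying by (1 - t)^2, the product of all factors after the first has coefficients 2,-2,5,-6,4,-6,2,-2,2,0,1,0 for degrees 0…11.
[t^11] = 1·0 + 1·1 + 1·0 + 1·2 + 1·(-2) + 1·2 = 3.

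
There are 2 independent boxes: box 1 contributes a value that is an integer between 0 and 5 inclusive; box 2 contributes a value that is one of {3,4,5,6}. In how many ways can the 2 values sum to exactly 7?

4

The generating function for the choices is (1 + y + y² + y³ + y⁴ + y⁵)·(y³ + y⁴ + y⁵ + y⁶); the count is [y⁷].
(1 + y + y² + y³ + y⁴ + y⁵) has coefficients 1,1,1,1,1,1 for degrees 0…5.
(y³ + y⁴ + y⁵ + y⁶) has coefficients 0,0,0,1,1,1,1,0 for degrees 0…7.
[y⁷] = 1·0 + 1·1 + 1·1 + 1·1 + 1·1 + 1·0 = 4.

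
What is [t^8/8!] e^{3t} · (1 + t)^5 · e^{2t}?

28855625

The EGF product rule gives c_8 = Σ_{k_1+k_2+k_3=8} C(8; k_1,k_2,k_3) · ∏ g_i(k_i), where e^{3t} gives (3)^k; (1+t)^5 gives the falling factorial (5)_k; e^{2t} gives (2)^k.
g_1(k) for k = 0…8: 1, 3, 9, 27, 81, 243, 729, 2187, 6561.
g_2(k) for k = 0…8: 1, 5, 20, 60, 120, 120, 0, 0, 0.
g_3(k) for k = 0…8: 1, 2, 4, 8, 16, 32, 64, 128, 256.
First combine the last two factors: h(k) = Σ_j C(k,j)·g_2(j)·g_3(k−j) for k = 0…8: 1, 7, 44, 248, 1256, 5752, 24064, 93088, 336896.
c_8 = Σ_k C(8,k)·g_1(k)·h(8−k) = 1·1·336896 + 8·3·93088 + 28·9·24064 + 56·27·5752 + 70·81·1256 + 56·243·248 + 28·729·44 + 8·2187·7 + 1·6561·1 = 336896 + 2234112 + 6064128 + 8697024 + 7121520 + 3374784 + 898128 + 122472 + 6561 = 28855625.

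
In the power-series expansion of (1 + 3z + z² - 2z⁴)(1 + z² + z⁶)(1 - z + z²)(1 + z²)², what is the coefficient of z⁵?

(1 + 3z + z² - 2z⁴) has coefficients 1,3,1,0,-2 for degrees 0…4.
(1 + z² + z⁶) has coefficients 1,0,1,0,0,0 for degrees 0…5.
Multiplying by (1 - z + z²) gives running coefficients 1,-1,2,-1,1,0 for degrees 0…5.
Finally multiplying by (1 + z²)², the product of all factors after the first has coefficients 1,-1,4,-3,6,-3 for degrees 0…5.
[z⁵] = 1·(-3) + 3·6 + 1·(-3) − 2·(-1) = 14.

14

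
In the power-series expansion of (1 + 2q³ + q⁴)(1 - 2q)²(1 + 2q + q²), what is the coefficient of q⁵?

(1 + 2q³ + q⁴) has coefficients 1,0,0,2,1 for degrees 0…4.
(1 - 2q)² has coefficients 1,-4,4,0,0,0 for degrees 0…5.
Finally multiplying by (1 + 2q + q²), the product of all factors after the first has coefficients 1,-2,-3,4,4,0 for degrees 0…5.
[q⁵] = 1·0 + 2·(-3) + 1·(-2) = -8.

-8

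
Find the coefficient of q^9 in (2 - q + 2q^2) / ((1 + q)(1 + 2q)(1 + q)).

-6089

The denominator gives the recurrence a_n = −4a_(n−1) − 5a_(n−2) − 2a_(n−3) for n ≥ 3; the numerator fixes a_0 = 2, a_1 = -9, a_2 = 28.
Iterating: 2, -9, 28, -71, 162, -349, 728, -1491, 3022, -6089, so a_9 = -6089.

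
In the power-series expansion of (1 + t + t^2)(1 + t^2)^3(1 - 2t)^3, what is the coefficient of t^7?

-35

(1 + t + t^2) has coefficients 1,1,1 for degrees 0…2.
(1 + t^2)^3 has coefficients 1,0,3,0,3,0,1,0 for degrees 0…7.
Finally multiplying by (1 - 2t)^3, the product of all factors after the first has coefficients 1,-6,15,-26,39,-42,37,-30 for degrees 0…7.
[t^7] = 1·(-30) + 1·37 + 1·(-42) = -35.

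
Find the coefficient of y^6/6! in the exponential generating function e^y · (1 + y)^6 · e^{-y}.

720

The EGF product rule gives c_6 = Σ_{k_1+k_2+k_3=6} C(6; k_1,k_2,k_3) · ∏ g_i(k_i), where e^y gives (1)^k; (1+y)^6 gives the falling factorial (6)_k; e^{-y} gives (-1)^k.
g_1(k) for k = 0…6: 1, 1, 1, 1, 1, 1, 1.
g_2(k) for k = 0…6: 1, 6, 30, 120, 360, 720, 720.
g_3(k) for k = 0…6: 1, -1, 1, -1, 1, -1, 1.
First combine the last two factors: h(k) = Σ_j C(k,j)·g_2(j)·g_3(k−j) for k = 0…6: 1, 5, 19, 47, 37, -151, -185.
c_6 = Σ_k C(6,k)·g_1(k)·h(6−k) = 1·1·(-185) + 6·1·(-151) + 15·1·37 + 20·1·47 + 15·1·19 + 6·1·5 + 1·1·1 = −185 − 906 + 555 + 940 + 285 + 30 + 1 = 720.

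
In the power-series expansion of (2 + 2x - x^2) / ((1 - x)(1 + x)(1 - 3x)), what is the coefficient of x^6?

Partial fractions give a closed form: a_n = (-3/4)·1^n + (-1/8)·(-1)^n + (23/8)·3^n.
At n = 6: a_6 = 2095.

2095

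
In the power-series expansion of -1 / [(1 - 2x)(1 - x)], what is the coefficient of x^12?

Partial fractions give a closed form: a_n = (-2)·2^n + (1)·1^n.
At n = 12: a_12 = -8191.

-8191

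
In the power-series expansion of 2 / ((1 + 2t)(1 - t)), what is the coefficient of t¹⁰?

Partial fractions give a closed form: a_n = (4/3)·(-2)^n + (2/3)·1^n.
At n = 10: a_10 = 1366.

1366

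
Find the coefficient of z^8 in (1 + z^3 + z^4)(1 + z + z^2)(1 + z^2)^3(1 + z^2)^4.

(1 + z^3 + z^4) has coefficients 1,0,0,1,1 for degrees 0…4.
(1 + z + z^2) has coefficients 1,1,1,0,0,0,0,0,0 for degrees 0…8.
Multiplying by (1 + z^2)^3 gives running coefficients 1,1,4,3,6,3,4,1,1 for degrees 0…8.
Finally multiplying by (1 + z^2)^4, the product of all factors after the first has coefficients 1,1,8,7,28,21,56,35,70 for degrees 0…8.
[z^8] = 1·70 + 1·21 + 1·28 = 119.

119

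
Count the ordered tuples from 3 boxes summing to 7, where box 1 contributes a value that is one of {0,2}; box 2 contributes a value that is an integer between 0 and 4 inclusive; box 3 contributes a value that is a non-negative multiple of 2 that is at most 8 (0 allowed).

The generating function for the choices is (1 + t²)·(1 + t + t² + t³ + t⁴)·(1 + t² + t⁴ + t⁶ + t⁸); the count is [t⁷].
(1 + t²) has coefficients 1,0,1 for degrees 0…2.
(1 + t + t² + t³ + t⁴) has coefficients 1,1,1,1,1,0,0,0 for degrees 0…7.
Finally multiplying by (1 + t² + t⁴ + t⁶ + t⁸), the product of all factors after the first has coefficients 1,1,2,2,3,2,3,2 for degrees 0…7.
[t⁷] = 1·2 + 1·2 = 4.

4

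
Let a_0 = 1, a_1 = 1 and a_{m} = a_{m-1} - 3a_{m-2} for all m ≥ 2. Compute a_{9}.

The ordinary generating function has denominator 1 - x + 3x^2.
Iterating the recurrence: a_0,…,a_{9} = 1, 1, -2, -5, 1, 16, 13, -35, -74, 31.

31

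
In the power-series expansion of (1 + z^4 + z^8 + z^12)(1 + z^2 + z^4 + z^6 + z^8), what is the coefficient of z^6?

(1 + z^4 + z^8 + z^12) has coefficients 1,0,0,0,1,0,0 for degrees 0…6.
(1 + z^2 + z^4 + z^6 + z^8) has coefficients 1,0,1,0,1,0,1 for degrees 0…6.
[z^6] = 1·1 + 1·1 = 2.

2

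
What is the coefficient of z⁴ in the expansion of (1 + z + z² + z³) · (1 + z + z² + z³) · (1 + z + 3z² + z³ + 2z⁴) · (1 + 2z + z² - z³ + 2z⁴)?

55

(1 + z + z² + z³) has coefficients 1,1,1,1 for degrees 0…3.
(1 + z + z² + z³) has coefficients 1,1,1,1,0 for degrees 0…4.
Multiplying by (1 + z + 3z² + z³ + 2z⁴) gives running coefficients 1,2,5,6,7 for degrees 0…4.
Finally multiplying by (1 + 2z + z² - z³ + 2z⁴), the product of all factors after the first has coefficients 1,4,10,17,24 for degrees 0…4.
[z⁴] = 1·24 + 1·17 + 1·10 + 1·4 = 55.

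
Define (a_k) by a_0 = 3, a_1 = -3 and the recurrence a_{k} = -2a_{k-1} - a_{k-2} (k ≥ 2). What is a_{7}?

-3

The ordinary generating function has denominator 1 + 2t + t^2.
Iterating the recurrence: a_0,…,a_{7} = 3, -3, 3, -3, 3, -3, 3, -3.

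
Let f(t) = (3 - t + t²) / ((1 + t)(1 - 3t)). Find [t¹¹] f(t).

369055

The denominator gives the recurrence a_n = 2a_(n−1) + 3a_(n−2) for n ≥ 3; the numerator fixes a_0 = 3, a_1 = 5, a_2 = 20.
Iterating: 3, 5, 20, 55, 170, 505, 1520, 4555, 13670, 41005, 123020, 369055, so a_11 = 369055.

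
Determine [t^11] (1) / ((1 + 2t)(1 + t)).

-4095

Partial fractions give a closed form: a_n = (2)·(-2)^n + (-1)·(-1)^n.
At n = 11: a_11 = -4095.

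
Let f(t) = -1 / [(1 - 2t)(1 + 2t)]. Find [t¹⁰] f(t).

Partial fractions give a closed form: a_n = (-1/2)·2^n + (-1/2)·(-2)^n.
At n = 10: a_10 = -1024.

-1024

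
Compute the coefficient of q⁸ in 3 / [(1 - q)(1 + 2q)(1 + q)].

1023

Partial fractions give a closed form: a_n = (1/2)·1^n + (4)·(-2)^n + (-3/2)·(-1)^n.
At n = 8: a_8 = 1023.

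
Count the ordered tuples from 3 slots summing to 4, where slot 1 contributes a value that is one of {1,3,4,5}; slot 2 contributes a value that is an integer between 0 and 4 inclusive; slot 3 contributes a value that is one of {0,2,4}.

The generating function for the choices is (t + t^3 + t^4 + t^5)·(1 + t + t^2 + t^3 + t^4)·(1 + t^2 + t^4); the count is [t^4].
(t + t^3 + t^4 + t^5) has coefficients 0,1,0,1,1 for degrees 0…4.
(1 + t + t^2 + t^3 + t^4) has coefficients 1,1,1,1,1 for degrees 0…4.
Finally multiplying by (1 + t^2 + t^4), the product of all factors after the first has coefficients 1,1,2,2,3 for degrees 0…4.
[t^4] = 1·2 + 1·1 + 1·1 = 4.

4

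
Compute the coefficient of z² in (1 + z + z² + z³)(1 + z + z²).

(1 + z + z² + z³) has coefficients 1,1,1 for degrees 0…2.
(1 + z + z²) has coefficients 1,1,1 for degrees 0…2.
[z²] = 1·1 + 1·1 + 1·1 = 3.

3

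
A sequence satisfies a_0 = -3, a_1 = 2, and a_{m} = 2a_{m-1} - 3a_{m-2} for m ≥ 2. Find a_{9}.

The ordinary generating function has denominator 1 - 2z + 3z^2.
Iterating the recurrence: a_0,…,a_{9} = -3, 2, 13, 20, 1, -58, -119, -64, 229, 650.

650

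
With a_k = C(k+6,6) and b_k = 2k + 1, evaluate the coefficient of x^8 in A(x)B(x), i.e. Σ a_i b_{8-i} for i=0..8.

Write out a_i and b_{8-i} for i = 0,…,8 and sum the products.
Σ = 1·17 + 7·15 + 28·13 + 84·11 + 210·9 + 462·7 + 924·5 + 1716·3 + 3003·1 = 19305.

19305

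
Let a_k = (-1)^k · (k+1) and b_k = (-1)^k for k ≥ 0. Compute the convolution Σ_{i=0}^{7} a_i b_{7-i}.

-36

The convolution is the t^7 coefficient of A(t)B(t).
Σ = 1·(-1) − 2·1 + 3·(-1) − 4·1 + 5·(-1) − 6·1 + 7·(-1) − 8·1 = -36.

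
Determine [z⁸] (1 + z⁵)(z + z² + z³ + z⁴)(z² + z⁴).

(1 + z⁵) has coefficients 1,0,0,0,0,1 for degrees 0…5.
(z + z² + z³ + z⁴) has coefficients 0,1,1,1,1,0,0,0,0 for degrees 0…8.
Finally multiplying by (z² + z⁴), the product of all factors after the first has coefficients 0,0,0,1,1,2,2,1,1 for degrees 0…8.
[z⁸] = 1·1 + 1·1 = 2.

2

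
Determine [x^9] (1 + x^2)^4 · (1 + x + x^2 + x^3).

5

(1 + x^2)^4 has coefficients 1,0,4,0,6,0,4,0,1 for degrees 0…8.
(1 + x + x^2 + x^3) has coefficients 1,1,1,1,0,0,0,0,0,0 for degrees 0…9.
[x^9] = 1·0 + 4·0 + 6·0 + 4·1 + 1·1 = 5.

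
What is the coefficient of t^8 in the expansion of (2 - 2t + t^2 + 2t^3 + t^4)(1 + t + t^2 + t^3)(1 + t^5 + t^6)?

4

(2 - 2t + t^2 + 2t^3 + t^4) has coefficients 2,-2,1,2,1 for degrees 0…4.
(1 + t + t^2 + t^3) has coefficients 1,1,1,1,0,0,0,0,0 for degrees 0…8.
Finally multiplying by (1 + t^5 + t^6), the product of all factors after the first has coefficients 1,1,1,1,0,1,2,2,2 for degrees 0…8.
[t^8] = 2·2 − 2·2 + 1·2 + 2·1 + 1·0 = 4.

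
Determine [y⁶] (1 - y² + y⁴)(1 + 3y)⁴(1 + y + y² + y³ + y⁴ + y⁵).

66

(1 - y² + y⁴) has coefficients 1,0,-1,0,1 for degrees 0…4.
(1 + 3y)⁴ has coefficients 1,12,54,108,81,0,0 for degrees 0…6.
Finally multiplying by (1 + y + y² + y³ + y⁴ + y⁵), the product of all factors after the first has coefficients 1,13,67,175,256,256,255 for degrees 0…6.
[y⁶] = 1·255 − 1·256 + 1·67 = 66.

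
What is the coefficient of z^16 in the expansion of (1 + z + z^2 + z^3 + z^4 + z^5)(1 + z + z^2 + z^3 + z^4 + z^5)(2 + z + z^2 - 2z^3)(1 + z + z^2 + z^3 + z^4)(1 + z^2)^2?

(1 + z + z^2 + z^3 + z^4 + z^5) has coefficients 1,1,1,1,1,1 for degrees 0…5.
(1 + z + z^2 + z^3 + z^4 + z^5) has coefficients 1,1,1,1,1,1,0,0,0,0,0,0,0,0,0,0,0 for degrees 0…16.
Multiplying by (2 + z + z^2 - 2z^3) gives running coefficients 2,3,4,2,2,2,0,-1,-2,0,0,0,0,0,0,0,0 for degrees 0…16.
Multiplying by (1 + z + z^2 + z^3 + z^4) gives running coefficients 2,5,9,11,13,13,10,5,1,-1,-3,-3,-2,0,0,0,0 for degrees 0…16.
Finally multiplying by (1 + z^2)^2, the product of all factors after the first has coefficients 2,5,13,21,33,40,45,42,34,22,9,0,-7,-7,-7,-3,-2 for degrees 0…16.
[z^16] = 1·(-2) + 1·(-3) + 1·(-7) + 1·(-7) + 1·(-7) + 1·0 = -26.

-26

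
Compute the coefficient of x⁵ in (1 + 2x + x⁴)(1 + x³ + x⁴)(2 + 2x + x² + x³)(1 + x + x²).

30

(1 + 2x + x⁴) has coefficients 1,2,0,0,1 for degrees 0…4.
(1 + x³ + x⁴) has coefficients 1,0,0,1,1,0 for degrees 0…5.
Multiplying by (2 + 2x + x² + x³) gives running coefficients 2,2,1,3,4,3 for degrees 0…5.
Finally multiplying by (1 + x + x²), the product of all factors after the first has coefficients 2,4,5,6,8,10 for degrees 0…5.
[x⁵] = 1·10 + 2·8 + 1·4 = 30.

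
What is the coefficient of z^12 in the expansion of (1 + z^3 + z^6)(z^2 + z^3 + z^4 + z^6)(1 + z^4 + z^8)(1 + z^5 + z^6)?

8

(1 + z^3 + z^6) has coefficients 1,0,0,1,0,0,1 for degrees 0…6.
(z^2 + z^3 + z^4 + z^6) has coefficients 0,0,1,1,1,0,1,0,0,0,0,0,0 for degrees 0…12.
Multiplying by (1 + z^4 + z^8) gives running coefficients 0,0,1,1,1,0,2,1,1,0,2,1,1 for degrees 0…12.
Finally multiplying by (1 + z^5 + z^6), the product of all factors after the first has coefficients 0,0,1,1,1,0,2,2,3,2,3,3,4 for degrees 0…12.
[z^12] = 1·4 + 1·2 + 1·2 = 8.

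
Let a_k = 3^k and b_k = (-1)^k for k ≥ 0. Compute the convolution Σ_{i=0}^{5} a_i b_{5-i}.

This is [x^5] in the product of the two ordinary generating functions.
Σ = 1·(-1) + 3·1 + 9·(-1) + 27·1 + 81·(-1) + 243·1 = 182.

182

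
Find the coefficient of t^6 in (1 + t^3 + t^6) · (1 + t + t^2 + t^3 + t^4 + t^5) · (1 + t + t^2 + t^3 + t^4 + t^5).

10

(1 + t^3 + t^6) has coefficients 1,0,0,1,0,0,1 for degrees 0…6.
(1 + t + t^2 + t^3 + t^4 + t^5) has coefficients 1,1,1,1,1,1,0 for degrees 0…6.
Finally multiplying by (1 + t + t^2 + t^3 + t^4 + t^5), the product of all factors after the first has coefficients 1,2,3,4,5,6,5 for degrees 0…6.
[t^6] = 1·5 + 1·4 + 1·1 = 10.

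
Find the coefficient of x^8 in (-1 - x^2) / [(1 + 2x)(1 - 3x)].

-4502

The denominator gives the recurrence a_n = a_(n−1) + 6a_(n−2) for n ≥ 3; the numerator fixes a_0 = -1, a_1 = -1, a_2 = -8.
Iterating: -1, -1, -8, -14, -62, -146, -518, -1394, -4502, so a_8 = -4502.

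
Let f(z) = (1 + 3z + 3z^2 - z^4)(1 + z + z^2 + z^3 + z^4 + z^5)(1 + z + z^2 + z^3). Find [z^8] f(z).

12

(1 + 3z + 3z^2 - z^4) has coefficients 1,3,3,0,-1 for degrees 0…4.
(1 + z + z^2 + z^3 + z^4 + z^5) has coefficients 1,1,1,1,1,1,0,0,0 for degrees 0…8.
Finally multiplying by (1 + z + z^2 + z^3), the product of all factors after the first has coefficients 1,2,3,4,4,4,3,2,1 for degrees 0…8.
[z^8] = 1·1 + 3·2 + 3·3 − 1·4 = 12.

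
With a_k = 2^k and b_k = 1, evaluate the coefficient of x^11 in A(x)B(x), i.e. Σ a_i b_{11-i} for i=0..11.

This is [x^11] in the product of the two ordinary generating functions.
Σ = 1·1 + 2·1 + 4·1 + 8·1 + 16·1 + 32·1 + 64·1 + 128·1 + 256·1 + 512·1 + 1024·1 + 2048·1 = 4095.

4095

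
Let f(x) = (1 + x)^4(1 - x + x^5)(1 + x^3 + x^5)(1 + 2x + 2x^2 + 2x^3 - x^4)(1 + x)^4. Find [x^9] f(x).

(1 + x)^4 has coefficients 1,4,6,4,1 for degrees 0…4.
(1 - x + x^5) has coefficients 1,-1,0,0,0,1,0,0,0,0 for degrees 0…9.
Multiplying by (1 + x^3 + x^5) gives running coefficients 1,-1,0,1,-1,2,-1,0,1,0 for degrees 0…9.
Multiplying by (1 + 2x + 2x^2 + 2x^3 - x^4) gives running coefficients 1,1,0,1,-2,3,3,-1,4,-2 for degrees 0…9.
Finally multiplying by (1 + x)^4, the product of all factors after the first has coefficients 1,5,10,11,7,2,7,22,28,23 for degrees 0…9.
[x^9] = 1·23 + 4·28 + 6·22 + 4·7 + 1·2 = 297.

297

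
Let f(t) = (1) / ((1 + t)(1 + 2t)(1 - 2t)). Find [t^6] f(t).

Partial fractions give a closed form: a_n = (-1/3)·(-1)^n + (1)·(-2)^n + (1/3)·2^n.
At n = 6: a_6 = 85.

85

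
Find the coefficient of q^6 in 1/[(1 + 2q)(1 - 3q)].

The denominator gives the recurrence a_n = a_(n−1) + 6a_(n−2) for n ≥ 2; the numerator fixes a_0 = 1, a_1 = 1.
Iterating: 1, 1, 7, 13, 55, 133, 463, so a_6 = 463.

463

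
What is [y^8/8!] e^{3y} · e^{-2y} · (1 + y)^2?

The EGF product rule gives c_8 = Σ_{k_1+k_2+k_3=8} C(8; k_1,k_2,k_3) · ∏ g_i(k_i), where e^{3y} gives (3)^k; e^{-2y} gives (-2)^k; (1+y)^2 gives the falling factorial (2)_k.
g_1(k) for k = 0…8: 1, 3, 9, 27, 81, 243, 729, 2187, 6561.
g_2(k) for k = 0…8: 1, -2, 4, -8, 16, -32, 64, -128, 256.
g_3(k) for k = 0…8: 1, 2, 2, 0, 0, 0, 0, 0, 0.
First combine the last two factors: h(k) = Σ_j C(k,j)·g_2(j)·g_3(k−j) for k = 0…8: 1, 0, -2, 4, 0, -32, 160, -576, 1792.
c_8 = Σ_k C(8,k)·g_1(k)·h(8−k) = 1·1·1792 + 8·3·(-576) + 28·9·160 + 56·27·(-32) + 56·243·4 + 28·729·(-2) + 1·6561·1 = 1792 − 13824 + 40320 − 48384 + 54432 − 40824 + 6561 = 73.

73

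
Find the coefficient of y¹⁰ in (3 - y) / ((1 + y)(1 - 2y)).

1708

Partial fractions give a closed form: a_n = (4/3)·(-1)^n + (5/3)·2^n.
At n = 10: a_10 = 1708.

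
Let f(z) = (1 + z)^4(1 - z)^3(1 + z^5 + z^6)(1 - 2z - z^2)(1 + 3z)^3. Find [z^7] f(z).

252

(1 + z)^4 has coefficients 1,4,6,4,1 for degrees 0…4.
(1 - z)^3 has coefficients 1,-3,3,-1,0,0,0,0 for degrees 0…7.
Multiplying by (1 + z^5 + z^6) gives running coefficients 1,-3,3,-1,0,1,-2,0 for degrees 0…7.
Multiplying by (1 - 2z - z^2) gives running coefficients 1,-5,8,-4,-1,2,-4,3 for degrees 0…7.
Finally multiplying by (1 + 3z)^3, the product of all factors after the first has coefficients 1,4,-10,-40,44,101,-121,-6 for degrees 0…7.
[z^7] = 1·(-6) + 4·(-121) + 6·101 + 4·44 + 1·(-40) = 252.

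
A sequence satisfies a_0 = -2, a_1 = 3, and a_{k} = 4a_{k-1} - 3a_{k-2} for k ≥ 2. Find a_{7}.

The ordinary generating function has denominator 1 - 4q + 3q^2.
Iterating the recurrence: a_0,…,a_{7} = -2, 3, 18, 63, 198, 603, 1818, 5463.

5463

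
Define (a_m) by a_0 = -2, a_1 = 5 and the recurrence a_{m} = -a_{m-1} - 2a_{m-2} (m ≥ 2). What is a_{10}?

-13

The ordinary generating function has denominator 1 + q + 2q^2.
Iterating the recurrence: a_0,…,a_{10} = -2, 5, -1, -9, 11, 7, -29, 15, 43, -73, -13.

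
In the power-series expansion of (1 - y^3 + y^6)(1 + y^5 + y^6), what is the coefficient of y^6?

(1 - y^3 + y^6) has coefficients 1,0,0,-1,0,0,1 for degrees 0…6.
(1 + y^5 + y^6) has coefficients 1,0,0,0,0,1,1 for degrees 0…6.
[y^6] = 1·1 − 1·0 + 1·1 = 2.

2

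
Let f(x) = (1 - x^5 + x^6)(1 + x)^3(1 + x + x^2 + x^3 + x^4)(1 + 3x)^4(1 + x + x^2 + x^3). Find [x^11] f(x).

1356

(1 - x^5 + x^6) has coefficients 1,0,0,0,0,-1,1 for degrees 0…6.
(1 + x)^3 has coefficients 1,3,3,1,0,0,0,0,0,0,0,0 for degrees 0…11.
Multiplying by (1 + x + x^2 + x^3 + x^4) gives running coefficients 1,4,7,8,8,7,4,1,0,0,0,0 for degrees 0…11.
Multiplying by (1 + 3x)^4 gives running coefficients 1,16,109,416,995,1615,1951,1939,1632,1053,432,81 for degrees 0…11.
Finally multiplying by (1 + x + x^2 + x^3), the product of all factors after the first has coefficients 1,17,126,542,1536,3135,4977,6500,7137,6575,5056,3198 for degrees 0…11.
[x^11] = 1·3198 − 1·4977 + 1·3135 = 1356.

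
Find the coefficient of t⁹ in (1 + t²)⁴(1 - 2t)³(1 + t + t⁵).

65

(1 + t²)⁴ has coefficients 1,0,4,0,6,0,4,0,1 for degrees 0…8.
(1 - 2t)³ has coefficients 1,-6,12,-8,0,0,0,0,0,0 for degrees 0…9.
Finally multiplying by (1 + t + t⁵), the product of all factors after the first has coefficients 1,-5,6,4,-8,1,-6,12,-8,0 for degrees 0…9.
[t⁹] = 1·0 + 4·12 + 6·1 + 4·4 + 1·(-5) = 65.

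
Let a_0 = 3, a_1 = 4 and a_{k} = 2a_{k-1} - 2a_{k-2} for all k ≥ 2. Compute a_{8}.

48

The ordinary generating function has denominator 1 - 2z + 2z^2.
Iterating the recurrence: a_0,…,a_{8} = 3, 4, 2, -4, -12, -16, -8, 16, 48.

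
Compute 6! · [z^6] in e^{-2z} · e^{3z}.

The EGF product rule gives c_6 = Σ_{k_1+k_2=6} C(6; k_1,k_2) · ∏ g_i(k_i), where e^{-2z} gives (-2)^k; e^{3z} gives (3)^k.
g_1(k) for k = 0…6: 1, -2, 4, -8, 16, -32, 64.
g_2(k) for k = 0…6: 1, 3, 9, 27, 81, 243, 729.
c_6 = Σ_k C(6,k)·g_1(k)·g_2(6−k) = 1·1·729 + 6·(-2)·243 + 15·4·81 + 20·(-8)·27 + 15·16·9 + 6·(-32)·3 + 1·64·1 = 729 − 2916 + 4860 − 4320 + 2160 − 576 + 64 = 1.

1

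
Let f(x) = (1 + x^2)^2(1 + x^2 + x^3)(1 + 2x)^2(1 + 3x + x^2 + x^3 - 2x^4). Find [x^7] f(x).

(1 + x^2)^2 has coefficients 1,0,2,0,1 for degrees 0…4.
(1 + x^2 + x^3) has coefficients 1,0,1,1,0,0,0,0 for degrees 0…7.
Multiplying by (1 + 2x)^2 gives running coefficients 1,4,5,5,8,4,0,0 for degrees 0…7.
Finally multiplying by (1 + 3x + x^2 + x^3 - 2x^4), the product of all factors after the first has coefficients 1,7,18,25,30,30,15,2 for degrees 0…7.
[x^7] = 1·2 + 2·30 + 1·25 = 87.

87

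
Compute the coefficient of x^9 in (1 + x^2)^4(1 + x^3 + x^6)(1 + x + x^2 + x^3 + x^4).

24

(1 + x^2)^4 has coefficients 1,0,4,0,6,0,4,0,1 for degrees 0…8.
(1 + x^3 + x^6) has coefficients 1,0,0,1,0,0,1,0,0,0 for degrees 0…9.
Finally multiplying by (1 + x + x^2 + x^3 + x^4), the product of all factors after the first has coefficients 1,1,1,2,2,1,2,2,1,1 for degrees 0…9.
[x^9] = 1·1 + 4·2 + 6·1 + 4·2 + 1·1 = 24.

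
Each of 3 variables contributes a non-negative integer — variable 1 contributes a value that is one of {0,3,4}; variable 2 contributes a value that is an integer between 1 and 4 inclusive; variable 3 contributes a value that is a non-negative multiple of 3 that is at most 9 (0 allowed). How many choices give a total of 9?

3

The generating function for the choices is (1 + z^3 + z^4)·(z + z^2 + z^3 + z^4)·(1 + z^3 + z^6 + z^9); the count is [z^9].
(1 + z^3 + z^4) has coefficients 1,0,0,1,1 for degrees 0…4.
(z + z^2 + z^3 + z^4) has coefficients 0,1,1,1,1,0,0,0,0,0 for degrees 0…9.
Finally multiplying by (1 + z^3 + z^6 + z^9), the product of all factors after the first has coefficients 0,1,1,1,2,1,1,2,1,1 for degrees 0…9.
[z^9] = 1·1 + 1·1 + 1·1 = 3.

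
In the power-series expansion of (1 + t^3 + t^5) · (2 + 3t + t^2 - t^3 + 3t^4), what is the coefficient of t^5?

(1 + t^3 + t^5) has coefficients 1,0,0,1,0,1 for degrees 0…5.
(2 + 3t + t^2 - t^3 + 3t^4) has coefficients 2,3,1,-1,3,0 for degrees 0…5.
[t^5] = 1·0 + 1·1 + 1·2 = 3.

3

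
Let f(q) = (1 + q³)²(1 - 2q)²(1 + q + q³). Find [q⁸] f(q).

(1 + q³)² has coefficients 1,0,0,2,0,0,1 for degrees 0…6.
(1 - 2q)² has coefficients 1,-4,4,0,0,0,0,0,0 for degrees 0…8.
Finally multiplying by (1 + q + q³), the product of all factors after the first has coefficients 1,-3,0,5,-4,4,0,0,0 for degrees 0…8.
[q⁸] = 1·0 + 2·4 + 1·0 = 8.

8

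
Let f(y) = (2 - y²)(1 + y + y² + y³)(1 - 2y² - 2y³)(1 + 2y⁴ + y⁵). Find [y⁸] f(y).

(2 - y²) has coefficients 2,0,-1 for degrees 0…2.
(1 + y + y² + y³) has coefficients 1,1,1,1,0,0,0,0,0 for degrees 0…8.
Multiplying by (1 - 2y² - 2y³) gives running coefficients 1,1,-1,-3,-4,-4,-2,0,0 for degrees 0…8.
Finally multiplying by (1 + 2y⁴ + y⁵), the product of all factors after the first has coefficients 1,1,-1,-3,-2,-1,-3,-7,-11 for degrees 0…8.
[y⁸] = 2·(-11) − 1·(-3) = -19.

-19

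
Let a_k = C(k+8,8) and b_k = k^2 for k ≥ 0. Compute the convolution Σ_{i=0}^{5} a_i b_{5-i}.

The convolution is the x^5 coefficient of A(x)B(x).
Σ = 1·25 + 9·16 + 45·9 + 165·4 + 495·1 + 1287·0 = 1729.

1729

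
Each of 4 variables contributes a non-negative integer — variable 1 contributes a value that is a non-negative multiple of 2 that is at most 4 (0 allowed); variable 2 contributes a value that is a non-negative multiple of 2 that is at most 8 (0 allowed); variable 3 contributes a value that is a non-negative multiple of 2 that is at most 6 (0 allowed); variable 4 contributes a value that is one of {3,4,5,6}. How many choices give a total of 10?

15

The generating function for the choices is (1 + t² + t⁴)·(1 + t² + t⁴ + t⁶ + t⁸)·(1 + t² + t⁴ + t⁶)·(t³ + t⁴ + t⁵ + t⁶); the count is [t¹⁰].
(1 + t² + t⁴) has coefficients 1,0,1,0,1 for degrees 0…4.
(1 + t² + t⁴ + t⁶ + t⁸) has coefficients 1,0,1,0,1,0,1,0,1,0,0 for degrees 0…10.
Multiplying by (1 + t² + t⁴ + t⁶) gives running coefficients 1,0,2,0,3,0,4,0,4,0,3 for degrees 0…10.
Finally multiplying by (t³ + t⁴ + t⁵ + t⁶), the product of all factors after the first has coefficients 0,0,0,1,1,3,3,5,5,7,7 for degrees 0…10.
[t¹⁰] = 1·7 + 1·5 + 1·3 = 15.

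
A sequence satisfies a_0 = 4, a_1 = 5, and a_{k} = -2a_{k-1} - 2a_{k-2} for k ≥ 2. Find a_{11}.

416

The ordinary generating function has denominator 1 + 2z + 2z^2.
Iterating the recurrence: a_0,…,a_{11} = 4, 5, -18, 26, -16, -20, 72, -104, 64, 80, -288, 416.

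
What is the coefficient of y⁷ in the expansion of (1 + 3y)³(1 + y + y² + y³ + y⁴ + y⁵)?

(1 + 3y)³ has coefficients 1,9,27,27 for degrees 0…3.
(1 + y + y² + y³ + y⁴ + y⁵) has coefficients 1,1,1,1,1,1,0,0 for degrees 0…7.
[y⁷] = 1·0 + 9·0 + 27·1 + 27·1 = 54.

54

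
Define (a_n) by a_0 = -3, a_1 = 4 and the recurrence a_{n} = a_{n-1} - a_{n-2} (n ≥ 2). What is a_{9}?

The ordinary generating function has denominator 1 - t + t^2.
Iterating the recurrence: a_0,…,a_{9} = -3, 4, 7, 3, -4, -7, -3, 4, 7, 3.

3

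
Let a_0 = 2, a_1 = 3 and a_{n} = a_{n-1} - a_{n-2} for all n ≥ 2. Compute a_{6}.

2

The ordinary generating function has denominator 1 - z + z^2.
Iterating the recurrence: a_0,…,a_{6} = 2, 3, 1, -2, -3, -1, 2.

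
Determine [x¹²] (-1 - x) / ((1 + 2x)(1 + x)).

The denominator gives the recurrence a_n = −3a_(n−1) − 2a_(n−2) for n ≥ 3; the numerator fixes a_0 = -1, a_1 = 2, a_2 = -4.
Iterating: -1, 2, -4, 8, -16, 32, -64, 128, -256, 512, -1024, 2048, -4096, so a_12 = -4096.

-4096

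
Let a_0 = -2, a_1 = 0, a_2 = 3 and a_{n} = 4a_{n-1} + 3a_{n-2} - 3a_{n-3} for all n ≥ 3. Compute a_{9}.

153513

The ordinary generating function has denominator 1 - 4z - 3z^2 + 3z^3.
Iterating the recurrence: a_0,…,a_{9} = -2, 0, 3, 18, 81, 369, 1665, 7524, 33984, 153513.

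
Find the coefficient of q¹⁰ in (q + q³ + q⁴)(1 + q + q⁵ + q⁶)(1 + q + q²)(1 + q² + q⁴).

11

(q + q³ + q⁴) has coefficients 0,1,0,1,1 for degrees 0…4.
(1 + q + q⁵ + q⁶) has coefficients 1,1,0,0,0,1,1,0,0,0,0 for degrees 0…10.
Multiplying by (1 + q + q²) gives running coefficients 1,2,2,1,0,1,2,2,1,0,0 for degrees 0…10.
Finally multiplying by (1 + q² + q⁴), the product of all factors after the first has coefficients 1,2,3,3,3,4,4,4,3,3,3 for degrees 0…10.
[q¹⁰] = 1·3 + 1·4 + 1·4 = 11.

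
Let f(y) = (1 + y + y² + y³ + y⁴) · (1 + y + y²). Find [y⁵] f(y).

2

(1 + y + y² + y³ + y⁴) has coefficients 1,1,1,1,1 for degrees 0…4.
(1 + y + y²) has coefficients 1,1,1,0,0,0 for degrees 0…5.
[y⁵] = 1·0 + 1·0 + 1·0 + 1·1 + 1·1 = 2.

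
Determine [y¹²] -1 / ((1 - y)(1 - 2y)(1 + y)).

The denominator gives the recurrence a_n = 2a_(n−1) + a_(n−2) − 2a_(n−3) for n ≥ 3; the numerator fixes a_0 = -1, a_1 = -2, a_2 = -5.
Iterating: -1, -2, -5, -10, -21, -42, -85, -170, -341, -682, -1365, -2730, -5461, so a_12 = -5461.

-5461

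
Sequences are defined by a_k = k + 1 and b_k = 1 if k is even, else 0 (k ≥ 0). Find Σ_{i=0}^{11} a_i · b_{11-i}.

42

This is [x^11] in the product of the two ordinary generating functions.
Σ = 1·0 + 2·1 + 3·0 + 4·1 + 5·0 + 6·1 + 7·0 + 8·1 + 9·0 + 10·1 + 11·0 + 12·1 = 42.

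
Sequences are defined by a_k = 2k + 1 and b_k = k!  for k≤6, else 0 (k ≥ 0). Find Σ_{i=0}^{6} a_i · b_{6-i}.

1284

This is [x^6] in the product of the two ordinary generating functions.
Σ = 1·720 + 3·120 + 5·24 + 7·6 + 9·2 + 11·1 + 13·1 = 1284.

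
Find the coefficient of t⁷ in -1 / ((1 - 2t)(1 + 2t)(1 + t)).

Partial fractions give a closed form: a_n = (-1/3)·2^n + (-1)·(-2)^n + (1/3)·(-1)^n.
At n = 7: a_7 = 85.

85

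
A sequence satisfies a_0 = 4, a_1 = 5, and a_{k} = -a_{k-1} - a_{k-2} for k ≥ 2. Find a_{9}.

4

The ordinary generating function has denominator 1 + t + t^2.
Iterating the recurrence: a_0,…,a_{9} = 4, 5, -9, 4, 5, -9, 4, 5, -9, 4.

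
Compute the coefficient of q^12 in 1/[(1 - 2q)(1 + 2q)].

The denominator gives the recurrence a_n = 4a_(n−2) for n ≥ 2; the numerator fixes a_0 = 1, a_1 = 0.
Iterating: 1, 0, 4, 0, 16, 0, 64, 0, 256, 0, 1024, 0, 4096, so a_12 = 4096.

4096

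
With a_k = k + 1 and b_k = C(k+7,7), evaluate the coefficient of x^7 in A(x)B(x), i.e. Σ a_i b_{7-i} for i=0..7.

This is [x^7] in the product of the two ordinary generating functions.
Σ = 1·3432 + 2·1716 + 3·792 + 4·330 + 5·120 + 6·36 + 7·8 + 8·1 = 11440.

11440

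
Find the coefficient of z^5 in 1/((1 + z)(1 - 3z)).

Partial fractions give a closed form: a_n = (1/4)·(-1)^n + (3/4)·3^n.
At n = 5: a_5 = 182.

182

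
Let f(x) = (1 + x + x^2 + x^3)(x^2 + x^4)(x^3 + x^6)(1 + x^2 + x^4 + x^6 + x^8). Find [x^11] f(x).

(1 + x + x^2 + x^3) has coefficients 1,1,1,1 for degrees 0…3.
(x^2 + x^4) has coefficients 0,0,1,0,1,0,0,0,0,0,0,0 for degrees 0…11.
Multiplying by (x^3 + x^6) gives running coefficients 0,0,0,0,0,1,0,1,1,0,1,0 for degrees 0…11.
Finally multiplying by (1 + x^2 + x^4 + x^6 + x^8), the product of all factors after the first has coefficients 0,0,0,0,0,1,0,2,1,2,2,2 for degrees 0…11.
[x^11] = 1·2 + 1·2 + 1·2 + 1·1 = 7.

7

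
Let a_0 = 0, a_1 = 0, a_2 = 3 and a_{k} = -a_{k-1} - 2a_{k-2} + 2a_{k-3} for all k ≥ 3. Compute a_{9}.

The ordinary generating function has denominator 1 + t + 2t^2 - 2t^3.
Iterating the recurrence: a_0,…,a_{9} = 0, 0, 3, -3, -3, 15, -15, -21, 81, -69.

-69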